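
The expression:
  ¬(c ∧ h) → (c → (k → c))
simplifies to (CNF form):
True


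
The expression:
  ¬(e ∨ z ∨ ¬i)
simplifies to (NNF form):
i ∧ ¬e ∧ ¬z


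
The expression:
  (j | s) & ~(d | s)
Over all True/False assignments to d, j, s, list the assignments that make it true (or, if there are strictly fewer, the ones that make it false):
is true only for:
  d=False, j=True, s=False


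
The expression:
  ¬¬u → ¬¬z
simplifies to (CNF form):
z ∨ ¬u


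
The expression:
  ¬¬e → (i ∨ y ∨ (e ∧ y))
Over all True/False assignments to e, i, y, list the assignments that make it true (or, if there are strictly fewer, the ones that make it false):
is false only for:
  e=True, i=False, y=False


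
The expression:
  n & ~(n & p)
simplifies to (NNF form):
n & ~p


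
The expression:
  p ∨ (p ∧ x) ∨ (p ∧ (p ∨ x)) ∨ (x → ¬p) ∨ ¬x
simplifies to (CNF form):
True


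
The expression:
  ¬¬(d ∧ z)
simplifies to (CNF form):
d ∧ z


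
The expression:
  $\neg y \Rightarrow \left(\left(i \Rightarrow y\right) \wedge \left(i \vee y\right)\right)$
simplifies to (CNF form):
$y$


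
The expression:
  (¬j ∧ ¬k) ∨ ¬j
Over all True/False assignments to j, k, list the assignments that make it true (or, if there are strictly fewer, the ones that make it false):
is true only for:
  j=False, k=False;
  j=False, k=True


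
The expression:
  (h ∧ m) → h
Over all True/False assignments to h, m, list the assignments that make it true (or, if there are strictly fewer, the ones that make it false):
is always true.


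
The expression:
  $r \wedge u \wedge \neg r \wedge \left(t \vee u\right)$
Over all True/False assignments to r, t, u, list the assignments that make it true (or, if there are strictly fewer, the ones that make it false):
is never true.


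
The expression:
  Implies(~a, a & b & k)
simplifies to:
a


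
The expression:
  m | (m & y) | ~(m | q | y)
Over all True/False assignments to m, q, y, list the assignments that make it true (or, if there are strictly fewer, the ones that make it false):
is false only for:
  m=False, q=False, y=True;
  m=False, q=True, y=False;
  m=False, q=True, y=True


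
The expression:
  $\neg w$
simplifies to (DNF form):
$\neg w$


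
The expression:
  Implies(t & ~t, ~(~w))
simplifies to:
True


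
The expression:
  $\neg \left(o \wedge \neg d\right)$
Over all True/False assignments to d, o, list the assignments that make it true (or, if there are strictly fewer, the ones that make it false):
is false only for:
  d=False, o=True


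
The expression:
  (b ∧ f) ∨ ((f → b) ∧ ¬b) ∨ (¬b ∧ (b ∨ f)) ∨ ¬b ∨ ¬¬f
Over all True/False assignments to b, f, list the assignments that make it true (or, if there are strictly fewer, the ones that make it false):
is false only for:
  b=True, f=False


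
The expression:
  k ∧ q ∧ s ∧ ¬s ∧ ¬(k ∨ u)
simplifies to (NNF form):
False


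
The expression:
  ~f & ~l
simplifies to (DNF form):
~f & ~l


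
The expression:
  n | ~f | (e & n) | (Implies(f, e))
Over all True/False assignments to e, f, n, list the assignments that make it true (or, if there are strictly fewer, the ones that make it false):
is false only for:
  e=False, f=True, n=False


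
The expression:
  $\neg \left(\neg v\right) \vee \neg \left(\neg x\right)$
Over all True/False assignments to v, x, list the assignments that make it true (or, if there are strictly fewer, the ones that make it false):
is false only for:
  v=False, x=False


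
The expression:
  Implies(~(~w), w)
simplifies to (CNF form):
True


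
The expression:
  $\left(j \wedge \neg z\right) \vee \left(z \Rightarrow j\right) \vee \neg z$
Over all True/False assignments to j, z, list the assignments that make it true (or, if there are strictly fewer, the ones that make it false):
is false only for:
  j=False, z=True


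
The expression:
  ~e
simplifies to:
~e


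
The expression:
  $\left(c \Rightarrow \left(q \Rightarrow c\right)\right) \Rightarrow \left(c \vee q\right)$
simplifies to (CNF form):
$c \vee q$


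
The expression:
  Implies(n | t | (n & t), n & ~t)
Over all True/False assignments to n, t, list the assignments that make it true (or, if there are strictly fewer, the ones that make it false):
is true only for:
  n=False, t=False;
  n=True, t=False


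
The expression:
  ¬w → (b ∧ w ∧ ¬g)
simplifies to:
w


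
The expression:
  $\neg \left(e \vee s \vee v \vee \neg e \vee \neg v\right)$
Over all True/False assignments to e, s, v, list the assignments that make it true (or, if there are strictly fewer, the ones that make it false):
is never true.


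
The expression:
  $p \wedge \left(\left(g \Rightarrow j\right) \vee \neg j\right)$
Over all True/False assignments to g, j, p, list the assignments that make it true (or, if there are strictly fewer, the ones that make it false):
is true only for:
  g=False, j=False, p=True;
  g=False, j=True, p=True;
  g=True, j=False, p=True;
  g=True, j=True, p=True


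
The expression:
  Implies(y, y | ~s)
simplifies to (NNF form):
True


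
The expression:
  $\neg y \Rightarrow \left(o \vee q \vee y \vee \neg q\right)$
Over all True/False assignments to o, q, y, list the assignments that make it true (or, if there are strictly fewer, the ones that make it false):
is always true.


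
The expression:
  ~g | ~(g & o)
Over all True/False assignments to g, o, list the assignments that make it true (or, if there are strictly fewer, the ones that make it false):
is false only for:
  g=True, o=True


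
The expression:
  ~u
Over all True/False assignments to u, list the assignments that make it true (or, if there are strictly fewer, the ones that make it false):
is true only for:
  u=False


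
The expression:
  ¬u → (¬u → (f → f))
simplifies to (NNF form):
True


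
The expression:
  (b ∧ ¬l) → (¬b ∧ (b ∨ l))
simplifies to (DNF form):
l ∨ ¬b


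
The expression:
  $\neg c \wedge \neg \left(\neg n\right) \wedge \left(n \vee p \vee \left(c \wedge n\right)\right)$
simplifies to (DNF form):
$n \wedge \neg c$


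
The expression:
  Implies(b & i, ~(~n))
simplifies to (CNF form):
n | ~b | ~i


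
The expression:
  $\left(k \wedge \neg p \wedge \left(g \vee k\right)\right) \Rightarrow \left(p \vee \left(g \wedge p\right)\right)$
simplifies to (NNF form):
$p \vee \neg k$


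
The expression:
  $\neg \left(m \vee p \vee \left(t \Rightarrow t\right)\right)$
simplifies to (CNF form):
$\text{False}$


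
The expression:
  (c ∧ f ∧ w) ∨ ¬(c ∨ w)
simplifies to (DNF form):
(¬c ∧ ¬w) ∨ (c ∧ f ∧ w)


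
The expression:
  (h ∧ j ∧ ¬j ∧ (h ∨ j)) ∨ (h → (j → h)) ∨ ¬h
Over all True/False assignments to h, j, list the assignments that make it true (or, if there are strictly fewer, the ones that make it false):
is always true.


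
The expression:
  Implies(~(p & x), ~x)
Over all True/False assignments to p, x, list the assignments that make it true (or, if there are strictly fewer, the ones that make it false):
is false only for:
  p=False, x=True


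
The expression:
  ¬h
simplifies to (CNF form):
¬h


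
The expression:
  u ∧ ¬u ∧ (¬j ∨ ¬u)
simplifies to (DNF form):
False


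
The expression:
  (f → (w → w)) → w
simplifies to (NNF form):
w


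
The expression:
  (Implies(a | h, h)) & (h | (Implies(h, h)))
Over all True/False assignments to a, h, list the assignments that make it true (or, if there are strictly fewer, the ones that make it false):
is false only for:
  a=True, h=False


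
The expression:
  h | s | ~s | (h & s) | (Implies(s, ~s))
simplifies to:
True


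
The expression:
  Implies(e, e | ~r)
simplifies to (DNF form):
True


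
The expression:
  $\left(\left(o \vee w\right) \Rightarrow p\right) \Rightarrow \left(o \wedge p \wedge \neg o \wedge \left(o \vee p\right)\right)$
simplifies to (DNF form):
$\left(o \wedge \neg p\right) \vee \left(w \wedge \neg p\right)$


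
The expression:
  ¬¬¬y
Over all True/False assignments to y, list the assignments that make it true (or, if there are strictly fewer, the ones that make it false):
is true only for:
  y=False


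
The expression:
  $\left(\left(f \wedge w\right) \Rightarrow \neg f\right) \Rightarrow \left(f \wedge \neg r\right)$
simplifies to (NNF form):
$f \wedge \left(w \vee \neg r\right)$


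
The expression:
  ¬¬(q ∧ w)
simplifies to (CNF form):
q ∧ w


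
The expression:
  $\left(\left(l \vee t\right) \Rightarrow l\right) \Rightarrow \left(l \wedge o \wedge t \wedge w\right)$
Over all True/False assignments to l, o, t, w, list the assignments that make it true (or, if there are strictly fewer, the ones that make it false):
is true only for:
  l=False, o=False, t=True, w=False;
  l=False, o=False, t=True, w=True;
  l=False, o=True, t=True, w=False;
  l=False, o=True, t=True, w=True;
  l=True, o=True, t=True, w=True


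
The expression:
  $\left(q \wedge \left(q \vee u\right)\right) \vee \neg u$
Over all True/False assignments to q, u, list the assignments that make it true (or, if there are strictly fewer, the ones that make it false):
is false only for:
  q=False, u=True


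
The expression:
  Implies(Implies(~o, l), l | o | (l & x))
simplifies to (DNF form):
True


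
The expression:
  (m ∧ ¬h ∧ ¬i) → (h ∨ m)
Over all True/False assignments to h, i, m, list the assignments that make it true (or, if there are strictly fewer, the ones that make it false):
is always true.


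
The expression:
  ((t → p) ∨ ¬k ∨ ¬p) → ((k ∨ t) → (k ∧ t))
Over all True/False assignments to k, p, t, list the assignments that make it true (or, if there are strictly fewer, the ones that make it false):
is true only for:
  k=False, p=False, t=False;
  k=False, p=True, t=False;
  k=True, p=False, t=True;
  k=True, p=True, t=True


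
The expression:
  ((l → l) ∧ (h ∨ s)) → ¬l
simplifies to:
(¬h ∧ ¬s) ∨ ¬l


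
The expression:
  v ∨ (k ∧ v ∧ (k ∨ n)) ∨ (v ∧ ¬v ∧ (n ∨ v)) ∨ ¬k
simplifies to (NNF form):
v ∨ ¬k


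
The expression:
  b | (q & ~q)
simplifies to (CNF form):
b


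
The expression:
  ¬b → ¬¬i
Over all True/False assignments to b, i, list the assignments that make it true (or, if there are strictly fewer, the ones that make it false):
is false only for:
  b=False, i=False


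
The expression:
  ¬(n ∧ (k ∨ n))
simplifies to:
¬n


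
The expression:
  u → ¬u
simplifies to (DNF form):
¬u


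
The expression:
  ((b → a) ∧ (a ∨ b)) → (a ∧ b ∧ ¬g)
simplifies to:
(b ∧ ¬g) ∨ ¬a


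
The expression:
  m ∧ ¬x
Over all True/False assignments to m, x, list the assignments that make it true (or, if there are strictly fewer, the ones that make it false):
is true only for:
  m=True, x=False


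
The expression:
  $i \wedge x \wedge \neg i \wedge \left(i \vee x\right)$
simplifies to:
$\text{False}$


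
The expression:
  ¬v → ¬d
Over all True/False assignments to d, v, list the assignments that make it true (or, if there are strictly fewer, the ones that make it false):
is false only for:
  d=True, v=False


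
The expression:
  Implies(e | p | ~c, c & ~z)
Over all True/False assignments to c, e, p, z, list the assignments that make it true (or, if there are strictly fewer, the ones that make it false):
is true only for:
  c=True, e=False, p=False, z=False;
  c=True, e=False, p=False, z=True;
  c=True, e=False, p=True, z=False;
  c=True, e=True, p=False, z=False;
  c=True, e=True, p=True, z=False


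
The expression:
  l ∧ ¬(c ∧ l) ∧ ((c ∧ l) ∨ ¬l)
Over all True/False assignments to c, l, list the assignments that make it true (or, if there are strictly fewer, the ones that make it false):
is never true.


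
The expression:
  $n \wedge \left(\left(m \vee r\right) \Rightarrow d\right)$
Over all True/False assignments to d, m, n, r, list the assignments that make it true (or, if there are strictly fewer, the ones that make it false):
is true only for:
  d=False, m=False, n=True, r=False;
  d=True, m=False, n=True, r=False;
  d=True, m=False, n=True, r=True;
  d=True, m=True, n=True, r=False;
  d=True, m=True, n=True, r=True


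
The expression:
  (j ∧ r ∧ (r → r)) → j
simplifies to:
True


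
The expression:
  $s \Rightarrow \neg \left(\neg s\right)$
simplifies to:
$\text{True}$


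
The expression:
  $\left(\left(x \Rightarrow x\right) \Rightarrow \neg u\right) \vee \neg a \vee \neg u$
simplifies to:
$\neg a \vee \neg u$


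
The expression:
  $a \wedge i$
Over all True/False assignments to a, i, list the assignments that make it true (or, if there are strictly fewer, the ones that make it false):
is true only for:
  a=True, i=True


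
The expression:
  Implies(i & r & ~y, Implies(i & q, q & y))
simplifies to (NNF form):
y | ~i | ~q | ~r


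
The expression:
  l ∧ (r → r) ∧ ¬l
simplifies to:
False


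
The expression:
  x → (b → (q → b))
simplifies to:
True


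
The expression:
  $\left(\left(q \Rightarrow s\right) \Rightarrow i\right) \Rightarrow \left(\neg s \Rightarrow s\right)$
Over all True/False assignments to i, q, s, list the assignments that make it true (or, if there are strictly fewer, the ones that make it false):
is false only for:
  i=False, q=True, s=False;
  i=True, q=False, s=False;
  i=True, q=True, s=False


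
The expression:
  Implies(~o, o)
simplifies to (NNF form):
o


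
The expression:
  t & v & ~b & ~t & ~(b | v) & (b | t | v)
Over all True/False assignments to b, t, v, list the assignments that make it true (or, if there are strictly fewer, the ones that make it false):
is never true.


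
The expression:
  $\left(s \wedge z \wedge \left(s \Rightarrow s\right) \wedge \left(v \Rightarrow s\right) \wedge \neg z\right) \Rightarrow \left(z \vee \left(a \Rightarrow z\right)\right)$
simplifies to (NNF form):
$\text{True}$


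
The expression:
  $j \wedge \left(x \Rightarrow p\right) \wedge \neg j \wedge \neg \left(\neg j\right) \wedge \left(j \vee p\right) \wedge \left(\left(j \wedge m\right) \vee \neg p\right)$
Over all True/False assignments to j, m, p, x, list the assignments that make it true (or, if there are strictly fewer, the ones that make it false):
is never true.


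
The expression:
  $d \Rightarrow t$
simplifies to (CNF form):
$t \vee \neg d$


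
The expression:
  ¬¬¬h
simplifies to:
¬h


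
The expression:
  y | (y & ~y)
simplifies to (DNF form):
y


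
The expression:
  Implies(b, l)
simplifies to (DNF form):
l | ~b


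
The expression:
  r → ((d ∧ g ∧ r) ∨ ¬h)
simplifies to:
(d ∧ g) ∨ ¬h ∨ ¬r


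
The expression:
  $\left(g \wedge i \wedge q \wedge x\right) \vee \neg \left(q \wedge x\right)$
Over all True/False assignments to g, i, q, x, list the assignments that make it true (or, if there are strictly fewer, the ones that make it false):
is false only for:
  g=False, i=False, q=True, x=True;
  g=False, i=True, q=True, x=True;
  g=True, i=False, q=True, x=True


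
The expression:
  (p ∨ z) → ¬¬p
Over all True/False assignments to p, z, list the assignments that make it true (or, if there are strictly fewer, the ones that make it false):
is false only for:
  p=False, z=True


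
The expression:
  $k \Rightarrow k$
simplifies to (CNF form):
$\text{True}$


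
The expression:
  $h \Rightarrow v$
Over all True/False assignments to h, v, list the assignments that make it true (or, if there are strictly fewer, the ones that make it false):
is false only for:
  h=True, v=False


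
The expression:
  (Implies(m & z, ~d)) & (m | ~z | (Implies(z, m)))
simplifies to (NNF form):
~z | (m & ~d)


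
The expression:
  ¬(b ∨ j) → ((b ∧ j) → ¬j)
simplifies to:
True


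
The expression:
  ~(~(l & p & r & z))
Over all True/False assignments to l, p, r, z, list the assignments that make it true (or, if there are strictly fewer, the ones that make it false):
is true only for:
  l=True, p=True, r=True, z=True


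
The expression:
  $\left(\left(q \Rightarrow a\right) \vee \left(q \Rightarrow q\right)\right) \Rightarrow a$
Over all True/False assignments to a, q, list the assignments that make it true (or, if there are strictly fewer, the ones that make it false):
is true only for:
  a=True, q=False;
  a=True, q=True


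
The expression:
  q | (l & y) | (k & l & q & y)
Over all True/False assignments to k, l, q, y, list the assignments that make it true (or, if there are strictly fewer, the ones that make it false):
is false only for:
  k=False, l=False, q=False, y=False;
  k=False, l=False, q=False, y=True;
  k=False, l=True, q=False, y=False;
  k=True, l=False, q=False, y=False;
  k=True, l=False, q=False, y=True;
  k=True, l=True, q=False, y=False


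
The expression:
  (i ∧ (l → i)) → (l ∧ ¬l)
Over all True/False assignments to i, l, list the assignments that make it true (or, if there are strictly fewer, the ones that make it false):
is true only for:
  i=False, l=False;
  i=False, l=True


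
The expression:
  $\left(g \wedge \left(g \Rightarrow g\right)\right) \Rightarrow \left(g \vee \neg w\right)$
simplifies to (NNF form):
$\text{True}$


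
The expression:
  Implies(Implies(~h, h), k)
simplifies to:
k | ~h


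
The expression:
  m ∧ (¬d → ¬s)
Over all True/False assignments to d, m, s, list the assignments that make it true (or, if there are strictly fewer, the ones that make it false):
is true only for:
  d=False, m=True, s=False;
  d=True, m=True, s=False;
  d=True, m=True, s=True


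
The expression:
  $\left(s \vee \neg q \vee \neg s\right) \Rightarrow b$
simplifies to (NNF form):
$b$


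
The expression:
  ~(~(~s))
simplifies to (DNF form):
~s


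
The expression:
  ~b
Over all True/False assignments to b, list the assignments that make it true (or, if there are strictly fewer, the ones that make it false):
is true only for:
  b=False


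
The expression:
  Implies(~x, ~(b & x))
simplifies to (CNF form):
True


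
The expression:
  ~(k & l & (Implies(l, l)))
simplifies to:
~k | ~l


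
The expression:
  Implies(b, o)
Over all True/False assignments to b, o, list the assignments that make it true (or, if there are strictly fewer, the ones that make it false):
is false only for:
  b=True, o=False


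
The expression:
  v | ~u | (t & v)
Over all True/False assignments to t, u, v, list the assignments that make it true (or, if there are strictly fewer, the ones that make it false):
is false only for:
  t=False, u=True, v=False;
  t=True, u=True, v=False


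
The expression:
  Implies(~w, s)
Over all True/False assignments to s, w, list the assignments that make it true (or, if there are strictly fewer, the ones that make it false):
is false only for:
  s=False, w=False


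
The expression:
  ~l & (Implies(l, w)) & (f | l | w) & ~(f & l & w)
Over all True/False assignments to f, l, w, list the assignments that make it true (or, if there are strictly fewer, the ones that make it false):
is true only for:
  f=False, l=False, w=True;
  f=True, l=False, w=False;
  f=True, l=False, w=True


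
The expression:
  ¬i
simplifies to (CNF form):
¬i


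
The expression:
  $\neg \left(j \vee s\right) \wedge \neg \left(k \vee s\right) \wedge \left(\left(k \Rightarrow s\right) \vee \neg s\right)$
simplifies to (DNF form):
$\neg j \wedge \neg k \wedge \neg s$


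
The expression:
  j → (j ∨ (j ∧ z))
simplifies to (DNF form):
True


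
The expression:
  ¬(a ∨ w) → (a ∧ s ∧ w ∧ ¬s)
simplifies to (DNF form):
a ∨ w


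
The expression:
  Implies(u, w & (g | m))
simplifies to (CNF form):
(w | ~u) & (g | m | ~u)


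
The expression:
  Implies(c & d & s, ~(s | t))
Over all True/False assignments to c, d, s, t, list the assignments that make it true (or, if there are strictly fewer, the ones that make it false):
is false only for:
  c=True, d=True, s=True, t=False;
  c=True, d=True, s=True, t=True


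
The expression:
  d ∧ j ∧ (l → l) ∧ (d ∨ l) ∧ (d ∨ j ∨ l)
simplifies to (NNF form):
d ∧ j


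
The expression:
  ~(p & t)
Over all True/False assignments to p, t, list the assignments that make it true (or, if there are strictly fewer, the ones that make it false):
is false only for:
  p=True, t=True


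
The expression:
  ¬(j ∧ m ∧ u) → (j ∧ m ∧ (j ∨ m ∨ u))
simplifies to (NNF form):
j ∧ m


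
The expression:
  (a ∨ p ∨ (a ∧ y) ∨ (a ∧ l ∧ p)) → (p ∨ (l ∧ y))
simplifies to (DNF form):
p ∨ (l ∧ y) ∨ ¬a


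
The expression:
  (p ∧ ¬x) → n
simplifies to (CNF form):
n ∨ x ∨ ¬p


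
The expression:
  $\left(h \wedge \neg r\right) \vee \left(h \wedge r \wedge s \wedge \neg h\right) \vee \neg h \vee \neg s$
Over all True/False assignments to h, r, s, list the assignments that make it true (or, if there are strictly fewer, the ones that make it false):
is false only for:
  h=True, r=True, s=True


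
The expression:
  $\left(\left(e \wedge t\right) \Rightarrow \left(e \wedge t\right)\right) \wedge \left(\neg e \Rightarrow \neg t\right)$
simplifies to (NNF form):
$e \vee \neg t$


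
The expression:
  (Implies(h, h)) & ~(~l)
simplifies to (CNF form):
l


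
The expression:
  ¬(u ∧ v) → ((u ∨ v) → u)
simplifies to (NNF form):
u ∨ ¬v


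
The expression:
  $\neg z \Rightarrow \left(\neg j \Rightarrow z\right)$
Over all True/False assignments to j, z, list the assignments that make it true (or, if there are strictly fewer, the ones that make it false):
is false only for:
  j=False, z=False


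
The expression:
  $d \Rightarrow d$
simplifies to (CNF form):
$\text{True}$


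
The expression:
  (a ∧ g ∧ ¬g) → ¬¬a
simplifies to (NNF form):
True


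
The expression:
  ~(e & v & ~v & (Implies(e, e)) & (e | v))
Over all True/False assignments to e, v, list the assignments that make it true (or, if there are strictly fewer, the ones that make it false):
is always true.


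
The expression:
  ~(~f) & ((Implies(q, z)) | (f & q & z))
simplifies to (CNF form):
f & (z | ~q)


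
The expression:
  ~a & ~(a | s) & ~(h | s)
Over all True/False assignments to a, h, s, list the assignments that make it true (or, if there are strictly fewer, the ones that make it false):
is true only for:
  a=False, h=False, s=False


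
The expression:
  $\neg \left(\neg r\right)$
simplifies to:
$r$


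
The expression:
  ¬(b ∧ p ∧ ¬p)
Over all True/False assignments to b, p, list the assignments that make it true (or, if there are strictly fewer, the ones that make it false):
is always true.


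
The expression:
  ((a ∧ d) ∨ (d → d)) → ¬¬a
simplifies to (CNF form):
a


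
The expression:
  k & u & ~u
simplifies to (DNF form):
False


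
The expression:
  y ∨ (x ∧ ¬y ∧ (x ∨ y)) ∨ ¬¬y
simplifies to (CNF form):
x ∨ y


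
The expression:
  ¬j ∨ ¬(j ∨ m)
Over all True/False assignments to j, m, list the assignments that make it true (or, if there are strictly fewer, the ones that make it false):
is true only for:
  j=False, m=False;
  j=False, m=True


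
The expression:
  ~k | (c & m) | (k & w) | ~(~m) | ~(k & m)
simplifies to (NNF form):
True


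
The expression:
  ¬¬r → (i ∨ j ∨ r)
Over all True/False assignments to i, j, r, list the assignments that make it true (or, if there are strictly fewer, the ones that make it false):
is always true.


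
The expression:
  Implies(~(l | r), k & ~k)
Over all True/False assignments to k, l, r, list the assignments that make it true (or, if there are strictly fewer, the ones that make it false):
is false only for:
  k=False, l=False, r=False;
  k=True, l=False, r=False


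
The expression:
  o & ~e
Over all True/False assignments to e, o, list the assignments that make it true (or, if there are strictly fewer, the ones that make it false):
is true only for:
  e=False, o=True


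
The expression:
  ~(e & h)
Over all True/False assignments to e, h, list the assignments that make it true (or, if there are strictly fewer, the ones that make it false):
is false only for:
  e=True, h=True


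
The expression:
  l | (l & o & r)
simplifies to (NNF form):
l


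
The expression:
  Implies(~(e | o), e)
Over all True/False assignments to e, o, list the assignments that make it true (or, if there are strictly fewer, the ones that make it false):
is false only for:
  e=False, o=False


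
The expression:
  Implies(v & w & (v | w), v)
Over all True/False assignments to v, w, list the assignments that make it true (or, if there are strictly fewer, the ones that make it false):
is always true.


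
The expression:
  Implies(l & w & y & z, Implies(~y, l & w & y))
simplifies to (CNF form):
True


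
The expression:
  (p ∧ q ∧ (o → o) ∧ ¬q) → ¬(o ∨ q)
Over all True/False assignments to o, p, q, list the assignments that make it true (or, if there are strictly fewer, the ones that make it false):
is always true.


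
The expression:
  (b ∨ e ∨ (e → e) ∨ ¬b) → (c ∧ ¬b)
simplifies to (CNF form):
c ∧ ¬b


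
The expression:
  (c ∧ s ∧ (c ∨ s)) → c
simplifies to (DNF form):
True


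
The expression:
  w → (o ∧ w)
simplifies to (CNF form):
o ∨ ¬w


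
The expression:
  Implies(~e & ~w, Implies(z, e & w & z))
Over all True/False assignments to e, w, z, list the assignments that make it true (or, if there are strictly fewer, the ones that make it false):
is false only for:
  e=False, w=False, z=True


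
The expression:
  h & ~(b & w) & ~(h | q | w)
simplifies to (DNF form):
False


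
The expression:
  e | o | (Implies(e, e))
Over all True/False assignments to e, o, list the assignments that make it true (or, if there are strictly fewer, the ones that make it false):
is always true.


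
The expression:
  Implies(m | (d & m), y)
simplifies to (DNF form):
y | ~m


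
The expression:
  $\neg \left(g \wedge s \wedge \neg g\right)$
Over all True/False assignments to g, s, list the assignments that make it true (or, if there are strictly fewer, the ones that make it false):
is always true.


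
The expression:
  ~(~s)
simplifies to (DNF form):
s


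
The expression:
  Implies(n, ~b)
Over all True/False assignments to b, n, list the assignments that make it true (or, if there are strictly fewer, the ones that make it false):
is false only for:
  b=True, n=True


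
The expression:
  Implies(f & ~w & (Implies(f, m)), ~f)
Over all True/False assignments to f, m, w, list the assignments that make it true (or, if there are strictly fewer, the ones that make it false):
is false only for:
  f=True, m=True, w=False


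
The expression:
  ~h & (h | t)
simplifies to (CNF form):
t & ~h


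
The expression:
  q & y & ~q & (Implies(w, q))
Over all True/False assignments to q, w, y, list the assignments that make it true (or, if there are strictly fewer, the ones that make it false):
is never true.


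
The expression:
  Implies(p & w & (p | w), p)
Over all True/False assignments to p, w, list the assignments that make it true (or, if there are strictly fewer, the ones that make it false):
is always true.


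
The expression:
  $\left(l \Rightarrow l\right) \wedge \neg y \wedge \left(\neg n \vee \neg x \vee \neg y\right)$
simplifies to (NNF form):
$\neg y$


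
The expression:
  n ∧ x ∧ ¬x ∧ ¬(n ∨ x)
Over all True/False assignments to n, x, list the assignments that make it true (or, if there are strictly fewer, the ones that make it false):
is never true.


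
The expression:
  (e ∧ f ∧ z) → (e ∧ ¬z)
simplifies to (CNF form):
¬e ∨ ¬f ∨ ¬z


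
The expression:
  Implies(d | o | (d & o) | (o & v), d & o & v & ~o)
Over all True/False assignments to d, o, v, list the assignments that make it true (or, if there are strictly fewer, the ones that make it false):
is true only for:
  d=False, o=False, v=False;
  d=False, o=False, v=True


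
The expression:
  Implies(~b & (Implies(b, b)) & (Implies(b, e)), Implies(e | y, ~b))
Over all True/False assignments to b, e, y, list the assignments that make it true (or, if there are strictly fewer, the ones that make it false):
is always true.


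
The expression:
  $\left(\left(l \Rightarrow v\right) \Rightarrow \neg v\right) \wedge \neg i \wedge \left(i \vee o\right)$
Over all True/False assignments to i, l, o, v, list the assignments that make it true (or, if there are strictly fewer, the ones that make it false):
is true only for:
  i=False, l=False, o=True, v=False;
  i=False, l=True, o=True, v=False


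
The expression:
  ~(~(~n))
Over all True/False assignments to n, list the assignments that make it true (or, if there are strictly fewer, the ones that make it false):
is true only for:
  n=False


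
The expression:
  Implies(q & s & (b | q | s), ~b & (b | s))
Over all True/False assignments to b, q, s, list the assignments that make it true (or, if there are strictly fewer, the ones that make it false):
is false only for:
  b=True, q=True, s=True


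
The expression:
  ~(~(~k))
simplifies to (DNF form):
~k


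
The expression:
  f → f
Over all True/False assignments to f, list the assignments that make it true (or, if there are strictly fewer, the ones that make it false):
is always true.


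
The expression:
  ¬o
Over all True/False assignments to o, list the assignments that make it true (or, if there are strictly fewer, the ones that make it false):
is true only for:
  o=False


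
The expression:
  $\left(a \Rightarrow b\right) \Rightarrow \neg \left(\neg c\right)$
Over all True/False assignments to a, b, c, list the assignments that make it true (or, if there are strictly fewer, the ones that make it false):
is false only for:
  a=False, b=False, c=False;
  a=False, b=True, c=False;
  a=True, b=True, c=False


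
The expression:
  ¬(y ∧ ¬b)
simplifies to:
b ∨ ¬y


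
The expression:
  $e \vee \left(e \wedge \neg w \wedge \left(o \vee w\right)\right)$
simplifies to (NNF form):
$e$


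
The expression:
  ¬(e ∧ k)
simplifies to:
¬e ∨ ¬k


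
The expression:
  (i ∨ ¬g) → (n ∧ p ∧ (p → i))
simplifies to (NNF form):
(g ∧ ¬i) ∨ (i ∧ n ∧ p)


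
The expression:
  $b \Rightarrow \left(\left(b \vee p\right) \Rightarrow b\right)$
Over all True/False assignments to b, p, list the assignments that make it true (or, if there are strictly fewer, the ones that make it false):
is always true.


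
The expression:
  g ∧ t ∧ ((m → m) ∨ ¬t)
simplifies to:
g ∧ t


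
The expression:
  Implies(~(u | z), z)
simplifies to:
u | z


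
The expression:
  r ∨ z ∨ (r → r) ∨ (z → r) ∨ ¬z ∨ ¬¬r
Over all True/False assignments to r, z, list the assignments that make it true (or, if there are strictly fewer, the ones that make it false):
is always true.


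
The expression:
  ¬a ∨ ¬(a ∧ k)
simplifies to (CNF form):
¬a ∨ ¬k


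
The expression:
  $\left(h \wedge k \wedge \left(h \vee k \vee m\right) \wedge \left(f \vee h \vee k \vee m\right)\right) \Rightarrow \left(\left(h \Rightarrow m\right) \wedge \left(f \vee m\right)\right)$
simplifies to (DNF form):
$m \vee \neg h \vee \neg k$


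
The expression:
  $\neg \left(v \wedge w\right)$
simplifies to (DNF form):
$\neg v \vee \neg w$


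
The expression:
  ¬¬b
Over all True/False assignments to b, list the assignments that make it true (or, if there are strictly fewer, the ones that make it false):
is true only for:
  b=True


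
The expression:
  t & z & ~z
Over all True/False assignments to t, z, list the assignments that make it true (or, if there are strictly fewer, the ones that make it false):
is never true.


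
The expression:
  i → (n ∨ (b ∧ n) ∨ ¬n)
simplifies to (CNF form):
True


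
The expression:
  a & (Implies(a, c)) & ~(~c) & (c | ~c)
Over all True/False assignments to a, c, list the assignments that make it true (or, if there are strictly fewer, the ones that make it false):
is true only for:
  a=True, c=True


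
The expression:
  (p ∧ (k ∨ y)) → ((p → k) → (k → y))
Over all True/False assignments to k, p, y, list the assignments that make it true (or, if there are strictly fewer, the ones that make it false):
is false only for:
  k=True, p=True, y=False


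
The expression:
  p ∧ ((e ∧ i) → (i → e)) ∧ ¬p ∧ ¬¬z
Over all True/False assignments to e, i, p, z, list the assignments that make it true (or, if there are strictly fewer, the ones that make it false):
is never true.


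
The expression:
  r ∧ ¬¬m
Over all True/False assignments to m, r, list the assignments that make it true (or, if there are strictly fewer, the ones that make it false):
is true only for:
  m=True, r=True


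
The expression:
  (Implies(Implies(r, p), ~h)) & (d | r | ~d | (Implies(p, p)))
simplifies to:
~h | (r & ~p)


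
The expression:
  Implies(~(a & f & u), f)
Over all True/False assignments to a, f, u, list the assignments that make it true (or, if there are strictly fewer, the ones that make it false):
is true only for:
  a=False, f=True, u=False;
  a=False, f=True, u=True;
  a=True, f=True, u=False;
  a=True, f=True, u=True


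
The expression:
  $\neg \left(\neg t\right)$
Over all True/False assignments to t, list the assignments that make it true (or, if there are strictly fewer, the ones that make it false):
is true only for:
  t=True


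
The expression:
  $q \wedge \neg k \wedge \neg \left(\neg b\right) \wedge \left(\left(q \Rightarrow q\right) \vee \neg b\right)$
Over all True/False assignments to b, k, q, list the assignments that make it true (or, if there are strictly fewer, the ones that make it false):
is true only for:
  b=True, k=False, q=True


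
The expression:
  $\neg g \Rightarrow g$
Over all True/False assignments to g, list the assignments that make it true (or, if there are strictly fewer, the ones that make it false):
is true only for:
  g=True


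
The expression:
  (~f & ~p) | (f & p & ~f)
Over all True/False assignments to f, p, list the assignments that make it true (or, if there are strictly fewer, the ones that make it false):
is true only for:
  f=False, p=False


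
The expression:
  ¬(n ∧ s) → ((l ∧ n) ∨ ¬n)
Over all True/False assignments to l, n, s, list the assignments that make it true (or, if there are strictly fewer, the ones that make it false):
is false only for:
  l=False, n=True, s=False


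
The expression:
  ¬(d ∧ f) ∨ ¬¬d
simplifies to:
True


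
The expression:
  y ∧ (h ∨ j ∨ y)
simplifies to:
y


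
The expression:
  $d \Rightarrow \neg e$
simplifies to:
$\neg d \vee \neg e$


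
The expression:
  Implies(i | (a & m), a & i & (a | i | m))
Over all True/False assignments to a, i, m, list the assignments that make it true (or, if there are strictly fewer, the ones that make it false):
is false only for:
  a=False, i=True, m=False;
  a=False, i=True, m=True;
  a=True, i=False, m=True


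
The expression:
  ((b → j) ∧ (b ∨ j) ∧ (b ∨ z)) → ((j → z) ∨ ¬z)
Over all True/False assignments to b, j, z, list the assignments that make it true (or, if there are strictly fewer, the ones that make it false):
is always true.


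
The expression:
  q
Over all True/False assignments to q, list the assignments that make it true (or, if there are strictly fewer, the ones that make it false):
is true only for:
  q=True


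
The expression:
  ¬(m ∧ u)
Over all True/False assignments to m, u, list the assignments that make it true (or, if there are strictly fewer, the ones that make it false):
is false only for:
  m=True, u=True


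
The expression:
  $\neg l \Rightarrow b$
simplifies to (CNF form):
$b \vee l$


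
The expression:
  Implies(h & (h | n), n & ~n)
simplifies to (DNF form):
~h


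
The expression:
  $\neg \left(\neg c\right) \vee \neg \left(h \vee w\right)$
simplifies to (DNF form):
$c \vee \left(\neg h \wedge \neg w\right)$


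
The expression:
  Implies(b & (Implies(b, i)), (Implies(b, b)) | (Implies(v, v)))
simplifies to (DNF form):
True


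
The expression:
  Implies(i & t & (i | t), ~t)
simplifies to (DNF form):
~i | ~t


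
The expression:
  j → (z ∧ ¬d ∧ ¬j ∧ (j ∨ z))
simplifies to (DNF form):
¬j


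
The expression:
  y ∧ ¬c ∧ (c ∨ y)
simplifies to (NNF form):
y ∧ ¬c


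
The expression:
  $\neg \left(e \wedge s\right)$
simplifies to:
$\neg e \vee \neg s$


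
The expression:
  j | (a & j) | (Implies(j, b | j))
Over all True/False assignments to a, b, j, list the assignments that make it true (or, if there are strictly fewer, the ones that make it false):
is always true.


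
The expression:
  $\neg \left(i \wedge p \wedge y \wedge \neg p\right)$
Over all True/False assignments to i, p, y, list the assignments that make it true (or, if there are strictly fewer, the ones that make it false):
is always true.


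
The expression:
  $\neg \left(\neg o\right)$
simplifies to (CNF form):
$o$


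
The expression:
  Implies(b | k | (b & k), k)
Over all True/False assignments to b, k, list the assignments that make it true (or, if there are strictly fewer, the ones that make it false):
is false only for:
  b=True, k=False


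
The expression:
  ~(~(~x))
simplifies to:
~x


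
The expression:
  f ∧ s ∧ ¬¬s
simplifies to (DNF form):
f ∧ s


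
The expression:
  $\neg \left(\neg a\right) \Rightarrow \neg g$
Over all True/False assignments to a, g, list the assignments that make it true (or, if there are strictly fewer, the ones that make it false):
is false only for:
  a=True, g=True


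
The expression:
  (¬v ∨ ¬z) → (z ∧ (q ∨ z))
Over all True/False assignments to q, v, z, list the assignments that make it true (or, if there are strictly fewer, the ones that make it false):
is true only for:
  q=False, v=False, z=True;
  q=False, v=True, z=True;
  q=True, v=False, z=True;
  q=True, v=True, z=True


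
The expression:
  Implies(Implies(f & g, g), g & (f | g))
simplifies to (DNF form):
g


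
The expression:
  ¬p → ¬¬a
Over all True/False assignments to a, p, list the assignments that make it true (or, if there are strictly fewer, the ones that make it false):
is false only for:
  a=False, p=False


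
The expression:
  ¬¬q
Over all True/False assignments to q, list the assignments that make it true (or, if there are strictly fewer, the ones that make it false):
is true only for:
  q=True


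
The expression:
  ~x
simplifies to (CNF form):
~x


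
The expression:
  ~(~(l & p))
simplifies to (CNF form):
l & p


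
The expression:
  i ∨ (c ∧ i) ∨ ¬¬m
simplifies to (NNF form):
i ∨ m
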